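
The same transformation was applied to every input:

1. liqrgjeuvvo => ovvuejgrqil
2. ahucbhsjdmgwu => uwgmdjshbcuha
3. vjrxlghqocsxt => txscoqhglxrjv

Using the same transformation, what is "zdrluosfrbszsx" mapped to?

xszsbrfsoulrdz

The rule is to reverse the string.
For "zdrluosfrbszsx" the result is "xszsbrfsoulrdz".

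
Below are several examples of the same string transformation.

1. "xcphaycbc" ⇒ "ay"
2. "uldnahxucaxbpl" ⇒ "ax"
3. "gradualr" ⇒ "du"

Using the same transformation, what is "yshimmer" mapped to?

im

What's happening: move the last 3 characters to the front (rotate right by 3), then keep only the last 2 characters.
"yshimmer" → "meryshim" → "im".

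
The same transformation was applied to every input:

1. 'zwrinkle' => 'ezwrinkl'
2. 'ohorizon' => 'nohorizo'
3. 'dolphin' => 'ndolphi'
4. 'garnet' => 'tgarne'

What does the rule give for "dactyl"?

In each case the input is transformed by: move the last character to the front.
So "dactyl" becomes "ldacty".

ldacty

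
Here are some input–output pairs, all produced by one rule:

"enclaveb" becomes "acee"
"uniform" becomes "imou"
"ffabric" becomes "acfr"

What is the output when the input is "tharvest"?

astv

The transformation: keep every other character starting from the first (positions 1st, 3rd, 5th, ...), then sort the characters into alphabetical order.
For "tharvest", step one produces "tavs"; step two turns that into "astv".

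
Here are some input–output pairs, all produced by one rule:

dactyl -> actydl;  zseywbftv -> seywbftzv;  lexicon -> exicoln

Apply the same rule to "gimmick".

In each case the input is transformed by: swap the first and last characters, then move the first character to the end.
For "gimmick", step one produces "kimmicg"; step two turns that into "immicgk".

immicgk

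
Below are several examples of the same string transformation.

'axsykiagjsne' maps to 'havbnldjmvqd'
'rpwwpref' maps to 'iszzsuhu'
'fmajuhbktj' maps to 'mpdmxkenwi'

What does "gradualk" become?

nudgxdoj

The rule is to shift every letter 3 places forward in the alphabet (wrapping around), then swap the first and last characters.
Working it through for "gradualk": intermediate "judgxdon", final "nudgxdoj".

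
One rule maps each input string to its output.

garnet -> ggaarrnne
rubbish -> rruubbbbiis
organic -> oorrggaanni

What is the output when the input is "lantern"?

Each output is the input with this applied: double every character, then delete the last 3 characters.
Working it through for "lantern": intermediate "llaanntteerrnn", final "llaanntteer".

llaanntteer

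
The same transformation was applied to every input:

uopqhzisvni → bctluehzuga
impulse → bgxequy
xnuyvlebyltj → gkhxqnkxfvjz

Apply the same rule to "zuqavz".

cmhllg

The rule is to move the first 2 characters to the end (rotate left by 2), then shift every letter 12 places forward in the alphabet (wrapping around).
"zuqavz" → "qavzzu" → "cmhllg".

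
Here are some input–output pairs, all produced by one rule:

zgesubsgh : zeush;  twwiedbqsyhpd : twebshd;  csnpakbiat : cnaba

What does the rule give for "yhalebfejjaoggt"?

yaefjagt

The transformation: keep every other character starting from the first (positions 1st, 3rd, 5th, ...).
For "yhalebfejjaoggt" the result is "yaefjagt".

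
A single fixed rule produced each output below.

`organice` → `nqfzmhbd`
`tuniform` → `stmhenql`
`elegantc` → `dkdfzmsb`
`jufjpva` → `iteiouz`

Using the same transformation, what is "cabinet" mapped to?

Each output is the input with this applied: shift every letter 1 place backward in the alphabet (wrapping around).
Applying that to "cabinet" gives "bzahmds".

bzahmds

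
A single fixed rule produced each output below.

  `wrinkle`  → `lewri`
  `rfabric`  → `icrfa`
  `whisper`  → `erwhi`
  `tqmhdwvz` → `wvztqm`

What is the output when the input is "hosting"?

nghos

Rule — move the first 3 characters to the end (rotate left by 3), then delete the first 2 characters.
On "hosting": the first step gives "tinghos", and the second then gives "nghos".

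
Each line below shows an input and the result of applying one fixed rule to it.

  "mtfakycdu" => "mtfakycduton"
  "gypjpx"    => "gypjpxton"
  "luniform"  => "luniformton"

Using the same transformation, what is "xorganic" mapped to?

Looking at the pairs, the operation is to append "ton".
On "xorganic" that produces "xorganicton".

xorganicton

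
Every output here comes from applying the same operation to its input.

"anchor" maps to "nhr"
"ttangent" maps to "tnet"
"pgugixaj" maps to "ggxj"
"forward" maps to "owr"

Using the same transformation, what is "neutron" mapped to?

The transformation: keep every other character starting from the second (positions 2nd, 4th, 6th, ...).
Applying that to "neutron" gives "eto".

eto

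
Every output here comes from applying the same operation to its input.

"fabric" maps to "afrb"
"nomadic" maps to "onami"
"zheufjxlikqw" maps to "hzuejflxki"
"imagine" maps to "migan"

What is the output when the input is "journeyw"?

ojruen

The pattern: swap each adjacent pair of characters (1↔2, 3↔4, ...), then delete the last 2 characters.
On "journeyw" that produces "ojruen".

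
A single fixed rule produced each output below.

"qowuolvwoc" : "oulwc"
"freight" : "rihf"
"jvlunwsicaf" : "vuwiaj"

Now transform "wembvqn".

ebqw

The pattern: move the first character to the end, then keep every other character starting from the first (positions 1st, 3rd, 5th, ...).
For "wembvqn", step one produces "embvqnw"; step two turns that into "ebqw".
(Check on "jvlunwsicaf": → "vlunwsicafj" → "vuwiaj" ✓)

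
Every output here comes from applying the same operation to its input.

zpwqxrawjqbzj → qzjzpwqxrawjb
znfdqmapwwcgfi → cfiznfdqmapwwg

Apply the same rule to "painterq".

trqpaine

In each case the input is transformed by: move the last 3 characters to the front (rotate right by 3), then swap the first and last characters.
For "painterq", step one produces "erqpaint"; step two turns that into "trqpaine".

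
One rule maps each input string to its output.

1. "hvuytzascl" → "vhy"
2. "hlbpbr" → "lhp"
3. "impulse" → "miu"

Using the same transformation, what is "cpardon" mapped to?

Rule — swap each adjacent pair of characters (1↔2, 3↔4, ...), then keep only the first 3 characters.
Applying both steps to "cpardon": "pcraodn", then "pcr".

pcr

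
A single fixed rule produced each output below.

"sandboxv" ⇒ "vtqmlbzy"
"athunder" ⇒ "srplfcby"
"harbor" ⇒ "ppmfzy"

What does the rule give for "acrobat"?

rpmazyy

Rule — sort the characters into reverse alphabetical order, then shift every letter 2 places backward in the alphabet (wrapping around).
On "acrobat": the first step gives "trocbaa", and the second then gives "rpmazyy".
(Check on "harbor": → "rrohba" → "ppmfzy" ✓)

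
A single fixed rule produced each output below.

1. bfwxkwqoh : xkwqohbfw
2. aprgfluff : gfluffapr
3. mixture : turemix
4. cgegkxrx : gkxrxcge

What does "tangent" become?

genttan

The pattern: move the first 3 characters to the end (rotate left by 3).
On "tangent" that produces "genttan".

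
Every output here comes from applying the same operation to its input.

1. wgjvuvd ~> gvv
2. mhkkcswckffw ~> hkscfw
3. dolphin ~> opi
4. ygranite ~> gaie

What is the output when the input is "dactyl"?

The rule is to keep every other character starting from the second (positions 2nd, 4th, 6th, ...).
On "dactyl" that produces "atl".

atl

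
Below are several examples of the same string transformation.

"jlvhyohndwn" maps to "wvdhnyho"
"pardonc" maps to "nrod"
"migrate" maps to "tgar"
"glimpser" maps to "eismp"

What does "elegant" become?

Rule — take characters alternately from the front and the back (1st, last, 2nd, 2nd-last, ...), then delete the first 3 characters.
"elegant" → "etlneag" → "neag".

neag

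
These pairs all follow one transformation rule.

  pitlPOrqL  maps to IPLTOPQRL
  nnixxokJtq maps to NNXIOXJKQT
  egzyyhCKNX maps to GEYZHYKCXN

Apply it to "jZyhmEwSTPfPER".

ZJHYEMSWPTPFRE

Each output is the input with this applied: swap each adjacent pair of characters (1↔2, 3↔4, ...), then convert every letter to uppercase.
Working it through for "jZyhmEwSTPfPER": intermediate "ZjhyEmSwPTPfRE", final "ZJHYEMSWPTPFRE".
(Check on "nnixxokJtq": → "nnxioxJkqt" → "NNXIOXJKQT" ✓)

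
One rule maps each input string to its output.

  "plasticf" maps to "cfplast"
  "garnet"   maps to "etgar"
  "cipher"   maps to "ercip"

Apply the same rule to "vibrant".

The rule is to move the last 2 characters to the front (rotate right by 2), then delete the last character.
"vibrant" → "ntvibra" → "ntvibr".

ntvibr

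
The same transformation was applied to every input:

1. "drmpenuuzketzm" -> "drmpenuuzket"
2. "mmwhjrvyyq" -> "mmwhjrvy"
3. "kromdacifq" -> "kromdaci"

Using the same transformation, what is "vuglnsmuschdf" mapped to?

vuglnsmusch

Looking at the pairs, the operation is to delete the last 2 characters.
Applying that to "vuglnsmuschdf" gives "vuglnsmusch".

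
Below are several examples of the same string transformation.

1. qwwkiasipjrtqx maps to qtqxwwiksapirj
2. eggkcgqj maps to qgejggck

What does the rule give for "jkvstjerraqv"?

qajvvktsejrr

In each case the input is transformed by: move the last 3 characters to the front (rotate right by 3), then swap each adjacent pair of characters (1↔2, 3↔4, ...).
Working it through for "jkvstjerraqv": intermediate "aqvjkvstjerr", final "qajvvktsejrr".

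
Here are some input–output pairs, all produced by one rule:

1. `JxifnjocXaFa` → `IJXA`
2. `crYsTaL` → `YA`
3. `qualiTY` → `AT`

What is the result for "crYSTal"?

In each case the input is transformed by: keep one character in every 3, starting at position 3 (positions 3rd, 6th, 9th, ...), then convert every letter to uppercase.
For "crYSTal", step one produces "Ya"; step two turns that into "YA".

YA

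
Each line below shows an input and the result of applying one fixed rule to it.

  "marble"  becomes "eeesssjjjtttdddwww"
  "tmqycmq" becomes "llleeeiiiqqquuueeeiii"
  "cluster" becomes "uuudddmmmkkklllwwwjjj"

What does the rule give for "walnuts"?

The pattern: repeat every character 3 times, then shift every letter 8 places backward in the alphabet (wrapping around).
"walnuts" → "wwwaaalllnnnuuutttsss" → "ooosssdddfffmmmlllkkk".

ooosssdddfffmmmlllkkk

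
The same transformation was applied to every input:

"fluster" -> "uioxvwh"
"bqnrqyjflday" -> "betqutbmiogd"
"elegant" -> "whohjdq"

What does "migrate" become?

hpljudw

The rule is to shift every letter 3 places forward in the alphabet (wrapping around), then move the last character to the front.
"migrate" → "pljudwh" → "hpljudw".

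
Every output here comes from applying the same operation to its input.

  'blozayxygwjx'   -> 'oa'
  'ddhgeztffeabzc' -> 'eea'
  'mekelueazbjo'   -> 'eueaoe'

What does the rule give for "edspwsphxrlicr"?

The pattern: move the first 2 characters to the end (rotate left by 2), then keep only the vowels.
Applying both steps to "edspwsphxrlicr": "spwsphxrlicred", then "ie".

ie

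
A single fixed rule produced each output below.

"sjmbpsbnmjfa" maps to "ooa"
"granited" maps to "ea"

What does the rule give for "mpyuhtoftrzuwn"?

uea

In each case the input is transformed by: shift every letter 13 places forward in the alphabet (wrapping around) — i.e. ROT13, then keep only the vowels.
"mpyuhtoftrzuwn" → "zclhugbsgemhja" → "uea".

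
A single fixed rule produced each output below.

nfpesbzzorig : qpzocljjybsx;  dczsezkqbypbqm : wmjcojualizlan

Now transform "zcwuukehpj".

Looking at the pairs, the operation is to swap the first and last characters, then shift every letter 10 places forward in the alphabet (wrapping around).
Applying both steps to "zcwuukehpj": "jcwuukehpz", then "tmgeeuorzj".

tmgeeuorzj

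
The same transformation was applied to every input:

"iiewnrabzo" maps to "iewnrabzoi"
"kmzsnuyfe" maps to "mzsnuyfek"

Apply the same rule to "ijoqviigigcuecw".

joqviigigcuecwi

Looking at the pairs, the operation is to move the first character to the end.
For "ijoqviigigcuecw" the result is "joqviigigcuecwi".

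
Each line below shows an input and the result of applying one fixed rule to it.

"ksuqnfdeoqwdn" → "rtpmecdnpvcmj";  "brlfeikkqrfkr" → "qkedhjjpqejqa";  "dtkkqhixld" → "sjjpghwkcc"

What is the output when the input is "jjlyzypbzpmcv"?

ikxyxoayolbui

Rule — shift every letter 1 place backward in the alphabet (wrapping around), then move the first character to the end.
Applying that to "jjlyzypbzpmcv" gives "ikxyxoayolbui".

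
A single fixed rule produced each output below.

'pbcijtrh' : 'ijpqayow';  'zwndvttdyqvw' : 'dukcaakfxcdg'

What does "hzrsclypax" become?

gyzjsfwheo

Each output is the input with this applied: move the first character to the end, then shift every letter 7 places forward in the alphabet (wrapping around).
Applying both steps to "hzrsclypax": "zrsclypaxh", then "gyzjsfwheo".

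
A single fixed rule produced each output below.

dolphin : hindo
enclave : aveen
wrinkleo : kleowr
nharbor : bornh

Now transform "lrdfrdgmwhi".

rdgmwhilr

In each case the input is transformed by: move the first 2 characters to the end (rotate left by 2), then delete the first 2 characters.
On "lrdfrdgmwhi": the first step gives "dfrdgmwhilr", and the second then gives "rdgmwhilr".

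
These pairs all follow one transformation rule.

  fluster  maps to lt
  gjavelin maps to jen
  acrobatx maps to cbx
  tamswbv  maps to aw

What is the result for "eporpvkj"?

ppj

The pattern: keep one character in every 3, starting at position 2 (positions 2nd, 5th, 8th, ...).
So "eporpvkj" becomes "ppj".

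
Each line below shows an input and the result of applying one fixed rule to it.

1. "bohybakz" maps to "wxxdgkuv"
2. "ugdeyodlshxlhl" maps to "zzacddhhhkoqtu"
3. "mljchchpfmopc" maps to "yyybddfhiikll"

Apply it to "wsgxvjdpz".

zcflorstv

The pattern: sort the characters into alphabetical order, then shift every letter 4 places backward in the alphabet (wrapping around).
Starting from "wsgxvjdpz": after the first operation, "dgjpsvwxz"; after the second, "zcflorstv".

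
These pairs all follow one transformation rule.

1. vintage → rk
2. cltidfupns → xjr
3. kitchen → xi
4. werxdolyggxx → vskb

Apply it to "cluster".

yi

The transformation: shift every letter 4 places forward in the alphabet (wrapping around), then keep one character in every 3, starting at position 3 (positions 3rd, 6th, 9th, ...).
On "cluster": the first step gives "gpywxiv", and the second then gives "yi".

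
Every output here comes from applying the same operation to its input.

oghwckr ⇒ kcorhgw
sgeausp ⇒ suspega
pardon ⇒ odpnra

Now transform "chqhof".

ohcfqh

In each case the input is transformed by: move the last 3 characters to the front (rotate right by 3), then swap each adjacent pair of characters (1↔2, 3↔4, ...).
On "chqhof": the first step gives "hofchq", and the second then gives "ohcfqh".
(Check on "oghwckr": → "ckroghw" → "kcorhgw" ✓)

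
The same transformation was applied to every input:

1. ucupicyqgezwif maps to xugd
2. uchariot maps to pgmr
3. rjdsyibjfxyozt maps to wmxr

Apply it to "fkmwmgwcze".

uaxc

What's happening: shift every letter 2 places backward in the alphabet (wrapping around), then keep only the last 4 characters.
On "fkmwmgwcze": the first step gives "dikukeuaxc", and the second then gives "uaxc".
(Check on "rjdsyibjfxyozt": → "phbqwgzhdvwmxr" → "wmxr" ✓)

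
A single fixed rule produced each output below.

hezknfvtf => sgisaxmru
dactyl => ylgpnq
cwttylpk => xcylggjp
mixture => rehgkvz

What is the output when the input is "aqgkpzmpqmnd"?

Each output is the input with this applied: reverse the string, then shift every letter 13 places forward in the alphabet (wrapping around) — i.e. ROT13.
Starting from "aqgkpzmpqmnd": after the first operation, "dnmqpmzpkgqa"; after the second, "qazdczmcxtdn".

qazdczmcxtdn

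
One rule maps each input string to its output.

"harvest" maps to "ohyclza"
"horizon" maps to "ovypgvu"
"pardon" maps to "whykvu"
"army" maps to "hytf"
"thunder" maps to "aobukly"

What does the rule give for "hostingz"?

The pattern: shift every letter 7 places forward in the alphabet (wrapping around).
So "hostingz" becomes "ovzapung".

ovzapung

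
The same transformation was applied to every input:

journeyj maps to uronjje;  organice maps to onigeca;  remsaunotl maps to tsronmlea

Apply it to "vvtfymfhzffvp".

yvvvtpmhffff

Each output is the input with this applied: sort the characters into reverse alphabetical order, then delete the first character.
Working it through for "vvtfymfhzffvp": intermediate "zyvvvtpmhffff", final "yvvvtpmhffff".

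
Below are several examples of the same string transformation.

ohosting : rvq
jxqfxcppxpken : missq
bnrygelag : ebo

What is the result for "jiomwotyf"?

The pattern: shift every letter 3 places forward in the alphabet (wrapping around), then keep one character in every 3, starting at position 1 (positions 1st, 4th, 7th, ...).
Applying both steps to "jiomwotyf": "mlrpzrwbi", then "mpw".
(Check on "bnrygelag": → "equbjhodj" → "ebo" ✓)

mpw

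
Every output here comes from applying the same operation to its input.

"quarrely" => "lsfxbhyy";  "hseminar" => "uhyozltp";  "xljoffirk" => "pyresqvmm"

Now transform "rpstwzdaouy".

Rule — shift every letter 7 places forward in the alphabet (wrapping around), then move the last 3 characters to the front (rotate right by 3).
"rpstwzdaouy" → "ywzadgkhvbf" → "vbfywzadgkh".

vbfywzadgkh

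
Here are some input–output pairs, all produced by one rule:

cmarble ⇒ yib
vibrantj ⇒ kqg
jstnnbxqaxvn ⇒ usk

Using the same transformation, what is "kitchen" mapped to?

ebk

What's happening: shift every letter 3 places backward in the alphabet (wrapping around), then keep only the last 3 characters.
"kitchen" → "hfqzebk" → "ebk".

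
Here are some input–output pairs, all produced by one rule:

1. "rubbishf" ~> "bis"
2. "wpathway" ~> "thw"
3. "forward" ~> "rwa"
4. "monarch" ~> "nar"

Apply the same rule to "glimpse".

imp

Each output is the input with this applied: delete the last 2 characters, then keep only the last 3 characters.
On "glimpse": the first step gives "glimp", and the second then gives "imp".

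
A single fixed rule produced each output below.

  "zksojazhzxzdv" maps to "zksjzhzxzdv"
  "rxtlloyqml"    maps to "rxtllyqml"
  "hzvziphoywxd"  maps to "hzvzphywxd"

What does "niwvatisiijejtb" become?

What's happening: remove every vowel.
Doing the same to "niwvatisiijejtb": "nwvtsjjtb".

nwvtsjjtb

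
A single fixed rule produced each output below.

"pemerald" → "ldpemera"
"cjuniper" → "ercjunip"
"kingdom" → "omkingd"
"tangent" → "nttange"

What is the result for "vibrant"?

Each output is the input with this applied: move the last 2 characters to the front (rotate right by 2).
Doing the same to "vibrant": "ntvibra".

ntvibra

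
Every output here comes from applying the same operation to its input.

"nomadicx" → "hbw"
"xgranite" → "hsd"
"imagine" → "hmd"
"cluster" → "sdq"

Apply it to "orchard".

What's happening: shift every letter 1 place backward in the alphabet (wrapping around), then keep only the last 3 characters.
Working it through for "orchard": intermediate "nqbgzqc", final "zqc".

zqc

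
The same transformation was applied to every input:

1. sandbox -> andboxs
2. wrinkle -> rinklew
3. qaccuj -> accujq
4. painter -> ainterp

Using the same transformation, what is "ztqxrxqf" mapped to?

Each output is the input with this applied: move the first character to the end.
So "ztqxrxqf" becomes "tqxrxqfz".

tqxrxqfz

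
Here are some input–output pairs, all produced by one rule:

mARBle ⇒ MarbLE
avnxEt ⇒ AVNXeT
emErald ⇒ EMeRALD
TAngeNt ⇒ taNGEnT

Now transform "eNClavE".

EncLAVe

The transformation: flip the case of every letter.
Doing the same to "eNClavE": "EncLAVe".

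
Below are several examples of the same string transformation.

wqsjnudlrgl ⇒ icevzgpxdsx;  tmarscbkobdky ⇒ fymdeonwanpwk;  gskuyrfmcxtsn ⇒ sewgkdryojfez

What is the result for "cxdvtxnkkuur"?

ojphfjzwwggd

The pattern: shift every letter 12 places forward in the alphabet (wrapping around).
On "cxdvtxnkkuur" that produces "ojphfjzwwggd".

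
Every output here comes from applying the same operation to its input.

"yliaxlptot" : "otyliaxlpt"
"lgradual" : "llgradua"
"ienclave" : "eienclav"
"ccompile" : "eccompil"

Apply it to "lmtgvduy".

The rule is to move the first 3 characters to the end (rotate left by 3), then swap the front and back halves of the string.
For "lmtgvduy", step one produces "gvduylmt"; step two turns that into "ylmtgvdu".

ylmtgvdu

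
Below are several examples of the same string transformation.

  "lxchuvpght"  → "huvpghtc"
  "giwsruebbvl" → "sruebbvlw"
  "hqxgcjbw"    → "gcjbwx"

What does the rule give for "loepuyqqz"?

Looking at the pairs, the operation is to delete the first 2 characters, then move the first character to the end.
Starting from "loepuyqqz": after the first operation, "epuyqqz"; after the second, "puyqqze".
(Check on "lxchuvpght": → "chuvpght" → "huvpghtc" ✓)

puyqqze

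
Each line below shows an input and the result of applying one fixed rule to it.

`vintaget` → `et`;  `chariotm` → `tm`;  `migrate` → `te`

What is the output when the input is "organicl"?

The rule is to keep only the last 2 characters.
For "organicl" the result is "cl".

cl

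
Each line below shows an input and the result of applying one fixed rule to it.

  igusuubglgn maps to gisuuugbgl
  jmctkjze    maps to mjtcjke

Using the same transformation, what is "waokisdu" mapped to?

awkosiu

The rule is to swap each adjacent pair of characters (1↔2, 3↔4, ...), then delete the last character.
Applying that to "waokisdu" gives "awkosiu".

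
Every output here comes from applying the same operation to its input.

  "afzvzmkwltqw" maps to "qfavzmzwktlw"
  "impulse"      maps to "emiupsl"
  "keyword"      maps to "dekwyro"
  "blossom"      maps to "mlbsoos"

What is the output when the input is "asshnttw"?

tsahstnw

Each output is the input with this applied: swap each adjacent pair of characters (1↔2, 3↔4, ...), then move the last character to the front.
Applying both steps to "asshnttw": "sahstnwt", then "tsahstnw".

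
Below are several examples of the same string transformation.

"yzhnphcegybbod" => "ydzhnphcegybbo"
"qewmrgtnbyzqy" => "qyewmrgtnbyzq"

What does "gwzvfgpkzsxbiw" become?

gwwzvfgpkzsxbi

The transformation: swap the first and last characters, then move the last character to the front.
Working it through for "gwzvfgpkzsxbiw": intermediate "wwzvfgpkzsxbig", final "gwwzvfgpkzsxbi".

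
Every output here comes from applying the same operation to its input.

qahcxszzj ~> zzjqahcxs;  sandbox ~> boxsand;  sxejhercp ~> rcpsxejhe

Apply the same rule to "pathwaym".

aympathw

Rule — move the last 3 characters to the front (rotate right by 3).
Applying that to "pathwaym" gives "aympathw".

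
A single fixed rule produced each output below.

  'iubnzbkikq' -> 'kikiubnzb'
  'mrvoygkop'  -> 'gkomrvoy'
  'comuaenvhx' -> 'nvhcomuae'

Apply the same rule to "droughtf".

ghtdrou

In each case the input is transformed by: delete the last character, then move the last 3 characters to the front (rotate right by 3).
On "droughtf": the first step gives "drought", and the second then gives "ghtdrou".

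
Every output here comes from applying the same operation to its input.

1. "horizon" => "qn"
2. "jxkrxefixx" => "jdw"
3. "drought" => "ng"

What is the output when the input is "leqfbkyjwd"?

pjv

The rule is to shift every letter 1 place backward in the alphabet (wrapping around), then keep one character in every 3, starting at position 3 (positions 3rd, 6th, 9th, ...).
For "leqfbkyjwd", step one produces "kdpeajxivc"; step two turns that into "pjv".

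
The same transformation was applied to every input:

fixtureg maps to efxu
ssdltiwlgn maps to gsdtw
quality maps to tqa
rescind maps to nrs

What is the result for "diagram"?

The pattern: move the last 3 characters to the front (rotate right by 3), then keep every other character starting from the second (positions 2nd, 4th, 6th, ...).
Applying both steps to "diagram": "ramdiag", then "ada".

ada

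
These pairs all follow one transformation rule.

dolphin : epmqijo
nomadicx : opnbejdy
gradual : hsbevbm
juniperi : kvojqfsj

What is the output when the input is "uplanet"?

vqmbofu

In each case the input is transformed by: shift every letter 1 place forward in the alphabet (wrapping around).
So "uplanet" becomes "vqmbofu".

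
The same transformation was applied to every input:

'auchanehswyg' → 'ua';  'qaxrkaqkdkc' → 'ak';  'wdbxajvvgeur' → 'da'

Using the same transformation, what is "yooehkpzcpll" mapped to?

What's happening: keep one character in every 3, starting at position 2 (positions 2nd, 5th, 8th, ...), then delete the last 2 characters.
Working it through for "yooehkpzcpll": intermediate "ohzl", final "oh".
(Check on "auchanehswyg": → "uahy" → "ua" ✓)

oh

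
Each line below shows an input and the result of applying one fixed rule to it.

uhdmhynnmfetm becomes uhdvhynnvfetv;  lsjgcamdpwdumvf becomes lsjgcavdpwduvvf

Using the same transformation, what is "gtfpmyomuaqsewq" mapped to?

The rule is to replace every "m" with "v".
Applying that to "gtfpmyomuaqsewq" gives "gtfpvyovuaqsewq".

gtfpvyovuaqsewq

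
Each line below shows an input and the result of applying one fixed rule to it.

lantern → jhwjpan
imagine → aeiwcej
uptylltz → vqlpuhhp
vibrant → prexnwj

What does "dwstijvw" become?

szsopefr

Rule — move the last character to the front, then shift every letter 4 places backward in the alphabet (wrapping around).
"dwstijvw" → "wdwstijv" → "szsopefr".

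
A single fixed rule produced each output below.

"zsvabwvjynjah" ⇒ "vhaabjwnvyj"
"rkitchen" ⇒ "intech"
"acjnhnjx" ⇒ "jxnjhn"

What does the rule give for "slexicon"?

enxoic

The transformation: delete the first 2 characters, then take characters alternately from the front and the back (1st, last, 2nd, 2nd-last, ...).
Working it through for "slexicon": intermediate "exicon", final "enxoic".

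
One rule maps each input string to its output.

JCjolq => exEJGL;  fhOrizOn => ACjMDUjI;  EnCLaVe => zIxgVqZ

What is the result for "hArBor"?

CvMwJM

The rule is to shift every letter 5 places backward in the alphabet (wrapping around), then flip the case of every letter.
Applying both steps to "hArBor": "cVmWjm", then "CvMwJM".
(Check on "JCjolq": → "EXejgl" → "exEJGL" ✓)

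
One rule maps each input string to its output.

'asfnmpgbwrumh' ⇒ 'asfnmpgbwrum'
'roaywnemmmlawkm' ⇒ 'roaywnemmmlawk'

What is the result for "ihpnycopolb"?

ihpnycopol

Each output is the input with this applied: delete the last character.
On "ihpnycopolb" that produces "ihpnycopol".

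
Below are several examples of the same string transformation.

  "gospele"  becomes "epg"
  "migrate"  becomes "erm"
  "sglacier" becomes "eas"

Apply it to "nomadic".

can

The rule is to keep one character in every 3, starting at position 1 (positions 1st, 4th, 7th, ...), then reverse the string.
For "nomadic", step one produces "nac"; step two turns that into "can".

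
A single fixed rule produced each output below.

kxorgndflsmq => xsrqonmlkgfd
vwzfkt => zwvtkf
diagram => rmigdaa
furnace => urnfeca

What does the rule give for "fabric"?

The rule is to sort the characters into reverse alphabetical order.
Applying that to "fabric" gives "rifcba".

rifcba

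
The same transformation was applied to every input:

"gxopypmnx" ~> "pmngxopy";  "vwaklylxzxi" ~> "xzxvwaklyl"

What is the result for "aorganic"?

aniaorg

The transformation: delete the last character, then move the last 3 characters to the front (rotate right by 3).
For "aorganic", step one produces "aorgani"; step two turns that into "aniaorg".
(Check on "gxopypmnx": → "gxopypmn" → "pmngxopy" ✓)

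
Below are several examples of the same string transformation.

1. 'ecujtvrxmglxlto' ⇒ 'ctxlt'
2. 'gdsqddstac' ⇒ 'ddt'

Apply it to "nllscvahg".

Rule — keep one character in every 3, starting at position 2 (positions 2nd, 5th, 8th, ...).
On "nllscvahg" that produces "lch".

lch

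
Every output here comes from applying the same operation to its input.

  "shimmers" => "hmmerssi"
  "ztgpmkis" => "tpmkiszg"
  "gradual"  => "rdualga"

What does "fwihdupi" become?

In each case the input is transformed by: move the first 2 characters to the end (rotate left by 2), then swap the first and last characters.
On "fwihdupi" that produces "whdupifi".

whdupifi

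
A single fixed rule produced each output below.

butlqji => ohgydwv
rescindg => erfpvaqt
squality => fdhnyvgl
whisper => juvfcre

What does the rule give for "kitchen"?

Looking at the pairs, the operation is to shift every letter 13 places forward in the alphabet (wrapping around) — i.e. ROT13.
Applying that to "kitchen" gives "xvgpura".

xvgpura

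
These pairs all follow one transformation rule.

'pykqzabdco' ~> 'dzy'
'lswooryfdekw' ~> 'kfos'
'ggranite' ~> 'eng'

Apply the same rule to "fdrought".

tud

The transformation: keep one character in every 3, starting at position 2 (positions 2nd, 5th, 8th, ...), then reverse the string.
On "fdrought": the first step gives "dut", and the second then gives "tud".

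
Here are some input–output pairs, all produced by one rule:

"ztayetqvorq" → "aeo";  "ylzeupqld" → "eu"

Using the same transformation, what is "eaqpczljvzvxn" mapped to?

The rule is to keep only the vowels.
Applying that to "eaqpczljvzvxn" gives "ea".

ea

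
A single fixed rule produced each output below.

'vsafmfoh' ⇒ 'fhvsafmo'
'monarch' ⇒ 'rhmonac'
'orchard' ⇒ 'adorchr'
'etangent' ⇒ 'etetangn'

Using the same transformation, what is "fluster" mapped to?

trfluse

The pattern: move the last 2 characters to the front (rotate right by 2), then swap the first and last characters.
Applying both steps to "fluster": "erflust", then "trfluse".
(Check on "monarch": → "chmonar" → "rhmonac" ✓)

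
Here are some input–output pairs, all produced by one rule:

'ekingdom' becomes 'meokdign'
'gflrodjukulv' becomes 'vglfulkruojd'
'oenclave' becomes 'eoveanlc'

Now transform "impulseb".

biemsplu

What's happening: take characters alternately from the front and the back (1st, last, 2nd, 2nd-last, ...), then swap each adjacent pair of characters (1↔2, 3↔4, ...).
For "impulseb", step one produces "ibmepsul"; step two turns that into "biemsplu".
(Check on "ekingdom": → "emkoidng" → "meokdign" ✓)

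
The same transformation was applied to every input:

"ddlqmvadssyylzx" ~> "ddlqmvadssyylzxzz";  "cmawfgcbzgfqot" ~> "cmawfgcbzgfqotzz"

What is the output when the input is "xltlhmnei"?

xltlhmneizz

Each output is the input with this applied: append "zz".
So "xltlhmnei" becomes "xltlhmneizz".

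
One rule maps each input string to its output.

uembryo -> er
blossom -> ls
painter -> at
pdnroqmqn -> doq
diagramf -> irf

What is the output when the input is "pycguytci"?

yuc

The pattern: keep one character in every 3, starting at position 2 (positions 2nd, 5th, 8th, ...).
Applying that to "pycguytci" gives "yuc".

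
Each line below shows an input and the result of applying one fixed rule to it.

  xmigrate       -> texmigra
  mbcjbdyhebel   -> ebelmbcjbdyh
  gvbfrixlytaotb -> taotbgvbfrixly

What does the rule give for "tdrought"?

What's happening: swap the front and back halves of the string, then move the first 2 characters to the end (rotate left by 2).
"tdrought" → "ughttdro" → "httdroug".
(Check on "gvbfrixlytaotb": → "lytaotbgvbfrix" → "taotbgvbfrixly" ✓)

httdroug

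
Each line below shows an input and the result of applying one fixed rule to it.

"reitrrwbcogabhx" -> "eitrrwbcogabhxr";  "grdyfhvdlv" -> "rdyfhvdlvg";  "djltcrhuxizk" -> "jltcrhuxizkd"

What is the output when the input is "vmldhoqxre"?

What's happening: move the first character to the end.
On "vmldhoqxre" that produces "mldhoqxrev".

mldhoqxrev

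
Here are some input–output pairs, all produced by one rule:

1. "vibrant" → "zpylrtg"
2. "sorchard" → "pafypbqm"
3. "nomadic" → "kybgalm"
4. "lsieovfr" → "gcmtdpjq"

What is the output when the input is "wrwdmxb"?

Looking at the pairs, the operation is to move the first 2 characters to the end (rotate left by 2), then shift every letter 2 places backward in the alphabet (wrapping around).
Starting from "wrwdmxb": after the first operation, "wdmxbwr"; after the second, "ubkvzup".

ubkvzup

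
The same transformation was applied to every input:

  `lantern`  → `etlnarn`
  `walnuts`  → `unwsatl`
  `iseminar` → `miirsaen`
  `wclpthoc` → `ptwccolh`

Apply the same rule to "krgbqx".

The transformation: take characters alternately from the front and the back (1st, last, 2nd, 2nd-last, ...), then move the last 2 characters to the front (rotate right by 2).
Working it through for "krgbqx": intermediate "kxrqgb", final "gbkxrq".
(Check on "lantern": → "lnarnet" → "etlnarn" ✓)

gbkxrq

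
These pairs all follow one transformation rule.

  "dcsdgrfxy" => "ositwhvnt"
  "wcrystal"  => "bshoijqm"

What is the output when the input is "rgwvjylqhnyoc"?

The transformation: shift every letter 10 places backward in the alphabet (wrapping around), then swap the first and last characters.
"rgwvjylqhnyoc" → "swmlzobgxdoeh".

swmlzobgxdoeh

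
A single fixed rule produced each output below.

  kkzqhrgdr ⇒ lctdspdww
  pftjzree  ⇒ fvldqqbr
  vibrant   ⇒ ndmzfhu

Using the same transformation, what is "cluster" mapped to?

Each output is the input with this applied: move the first 2 characters to the end (rotate left by 2), then shift every letter 12 places forward in the alphabet (wrapping around).
Working it through for "cluster": intermediate "ustercl", final "gefqdox".

gefqdox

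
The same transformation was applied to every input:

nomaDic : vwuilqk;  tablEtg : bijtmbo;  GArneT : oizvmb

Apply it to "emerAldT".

mumzitlb

Looking at the pairs, the operation is to shift every letter 8 places forward in the alphabet (wrapping around), then convert every letter to lowercase.
"emerAldT" → "mumzItlB" → "mumzitlb".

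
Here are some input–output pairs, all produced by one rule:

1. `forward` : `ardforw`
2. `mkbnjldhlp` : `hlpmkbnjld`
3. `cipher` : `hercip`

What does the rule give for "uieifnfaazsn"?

zsnuieifnfaa

Looking at the pairs, the operation is to move the last 3 characters to the front (rotate right by 3).
"uieifnfaazsn" → "zsnuieifnfaa".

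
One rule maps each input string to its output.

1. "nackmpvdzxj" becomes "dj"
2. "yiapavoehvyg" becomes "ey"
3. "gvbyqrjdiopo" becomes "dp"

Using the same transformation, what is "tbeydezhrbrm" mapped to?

The transformation: keep one character in every 3, starting at position 2 (positions 2nd, 5th, 8th, ...), then delete the first 2 characters.
Applying both steps to "tbeydezhrbrm": "bdhr", then "hr".

hr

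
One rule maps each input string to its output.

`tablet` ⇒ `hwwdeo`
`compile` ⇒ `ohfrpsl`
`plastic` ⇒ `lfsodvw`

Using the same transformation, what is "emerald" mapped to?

Looking at the pairs, the operation is to shift every letter 3 places forward in the alphabet (wrapping around), then move the last 2 characters to the front (rotate right by 2).
For "emerald", step one produces "hphudog"; step two turns that into "oghphud".

oghphud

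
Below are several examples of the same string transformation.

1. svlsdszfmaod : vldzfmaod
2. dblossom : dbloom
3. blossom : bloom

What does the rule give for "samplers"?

ampler

Looking at the pairs, the operation is to remove every "s".
Doing the same to "samplers": "ampler".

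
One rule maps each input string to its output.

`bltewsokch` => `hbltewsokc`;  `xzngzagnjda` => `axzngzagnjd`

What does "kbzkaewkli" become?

ikbzkaewkl

The pattern: move the last character to the front.
For "kbzkaewkli" the result is "ikbzkaewkl".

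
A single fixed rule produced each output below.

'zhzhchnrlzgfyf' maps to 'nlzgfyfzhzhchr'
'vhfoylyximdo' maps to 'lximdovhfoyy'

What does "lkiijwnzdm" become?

The rule is to swap the front and back halves of the string, then swap the first and last characters.
Working it through for "lkiijwnzdm": intermediate "wnzdmlkiij", final "jnzdmlkiiw".

jnzdmlkiiw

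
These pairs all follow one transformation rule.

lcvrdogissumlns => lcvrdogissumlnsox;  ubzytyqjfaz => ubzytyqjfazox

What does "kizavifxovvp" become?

The pattern: append "ox".
Doing the same to "kizavifxovvp": "kizavifxovvpox".

kizavifxovvpox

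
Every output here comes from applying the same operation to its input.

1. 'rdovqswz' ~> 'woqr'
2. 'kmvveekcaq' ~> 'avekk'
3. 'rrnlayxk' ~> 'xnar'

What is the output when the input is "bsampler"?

The pattern: keep every other character starting from the first (positions 1st, 3rd, 5th, ...), then swap the first and last characters.
Applying both steps to "bsampler": "bape", then "eapb".
(Check on "rrnlayxk": → "rnax" → "xnar" ✓)

eapb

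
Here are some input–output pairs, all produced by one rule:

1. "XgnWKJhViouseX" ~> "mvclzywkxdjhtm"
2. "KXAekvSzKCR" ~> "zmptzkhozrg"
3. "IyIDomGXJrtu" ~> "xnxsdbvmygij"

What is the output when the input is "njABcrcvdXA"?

Rule — shift every letter 11 places backward in the alphabet (wrapping around), then convert every letter to lowercase.
For "njABcrcvdXA", step one produces "cyPQrgrksMP"; step two turns that into "cypqrgrksmp".

cypqrgrksmp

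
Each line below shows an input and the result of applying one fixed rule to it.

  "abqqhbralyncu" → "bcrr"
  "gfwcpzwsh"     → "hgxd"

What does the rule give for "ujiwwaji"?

vkjx

Each output is the input with this applied: shift every letter 1 place forward in the alphabet (wrapping around), then keep only the first 4 characters.
Applying that to "ujiwwaji" gives "vkjx".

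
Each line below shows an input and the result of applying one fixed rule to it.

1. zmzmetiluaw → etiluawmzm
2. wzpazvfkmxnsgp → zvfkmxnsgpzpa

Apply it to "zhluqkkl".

What's happening: delete the first character, then move the first 3 characters to the end (rotate left by 3).
Working it through for "zhluqkkl": intermediate "hluqkkl", final "qkklhlu".

qkklhlu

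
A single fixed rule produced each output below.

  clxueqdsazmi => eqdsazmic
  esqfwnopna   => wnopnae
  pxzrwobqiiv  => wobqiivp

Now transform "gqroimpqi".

The rule is to move the first character to the end, then delete the first 3 characters.
So "gqroimpqi" becomes "impqig".
(Check on "clxueqdsazmi": → "lxueqdsazmic" → "eqdsazmic" ✓)

impqig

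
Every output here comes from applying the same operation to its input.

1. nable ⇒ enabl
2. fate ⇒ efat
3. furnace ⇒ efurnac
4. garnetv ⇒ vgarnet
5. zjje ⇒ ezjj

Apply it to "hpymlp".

Looking at the pairs, the operation is to move the last character to the front.
Applying that to "hpymlp" gives "phpyml".

phpyml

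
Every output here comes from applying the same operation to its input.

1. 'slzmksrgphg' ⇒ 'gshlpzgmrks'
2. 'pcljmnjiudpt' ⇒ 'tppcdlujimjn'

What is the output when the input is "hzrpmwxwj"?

jhwzxrwpm

The transformation: reverse the string, then take characters alternately from the front and the back (1st, last, 2nd, 2nd-last, ...).
Applying both steps to "hzrpmwxwj": "jwxwmprzh", then "jhwzxrwpm".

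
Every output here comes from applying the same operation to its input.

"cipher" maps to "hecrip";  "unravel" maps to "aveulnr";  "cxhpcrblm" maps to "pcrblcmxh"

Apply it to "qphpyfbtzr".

pyfbtzqrph

The rule is to swap the first and last characters, then move the first 3 characters to the end (rotate left by 3).
For "qphpyfbtzr" the result is "pyfbtzqrph".
(Check on "unravel": → "lnraveu" → "aveulnr" ✓)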